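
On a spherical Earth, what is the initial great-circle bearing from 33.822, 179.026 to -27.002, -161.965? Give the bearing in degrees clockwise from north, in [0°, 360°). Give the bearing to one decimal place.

161.1°

Δλ = -161.965 − 179.026 = -340.991°; wrapped into (−180°, 180°]: 19.009°.
θ = atan2( sin Δλ · cos φ₂ , cos φ₁ · sin φ₂ − sin φ₁ · cos φ₂ · cos Δλ )
  = atan2(0.29021, -0.84608) = 161.068° → normalised to [0°, 360°): 161.068°.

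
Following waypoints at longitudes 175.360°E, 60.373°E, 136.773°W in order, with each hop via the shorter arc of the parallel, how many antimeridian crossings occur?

1

Leg 1: +175.360° → +60.373°, shortest Δλ = -114.987° (west) — does not cross 180°.
Leg 2: +60.373° → -136.773°, shortest Δλ = 162.854° (east) — crosses 180°.
Total crossings: 1.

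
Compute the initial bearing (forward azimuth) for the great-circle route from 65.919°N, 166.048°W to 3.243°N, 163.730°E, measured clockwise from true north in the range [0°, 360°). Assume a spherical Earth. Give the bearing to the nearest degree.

213°

Δλ = 163.730 − -166.048 = 329.778°; wrapped into (−180°, 180°]: -30.222°.
θ = atan2( sin Δλ · cos φ₂ , cos φ₁ · sin φ₂ − sin φ₁ · cos φ₂ · cos Δλ )
  = atan2(-0.50255, -0.76453) = -146.682° → normalised to [0°, 360°): 213.318°.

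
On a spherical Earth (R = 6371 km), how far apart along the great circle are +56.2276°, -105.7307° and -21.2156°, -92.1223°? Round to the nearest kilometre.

Δλ = -92.1223 − -105.7307 = 13.6084°.
Δφ = -21.2156 − 56.2276 = -77.4432°.
a = sin²(Δφ/2) + cos φ₁ · cos φ₂ · sin²(Δλ/2) = 0.398570.
c = 2·atan2(√a, √(1−a)) = 1.36652 rad → d = 6371·c ≈ 8706.10 km.

8706 km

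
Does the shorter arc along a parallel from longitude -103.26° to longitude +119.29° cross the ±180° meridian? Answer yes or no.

Yes

Naïve |119.29 − -103.26| = 222.55° > 180°, so the shorter arc goes the other way round — across 180°.
Signed shortest Δλ = ((119.29 − -103.26 + 180) mod 360) − 180 = -137.45°.
Going west by 137.45° from -103.26° passes through 180° before reaching +119.29°.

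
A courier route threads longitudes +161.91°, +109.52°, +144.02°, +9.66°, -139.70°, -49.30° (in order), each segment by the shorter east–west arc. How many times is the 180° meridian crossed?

0

Leg 1: +161.91° → +109.52°, shortest Δλ = -52.39° (west) — does not cross 180°.
Leg 2: +109.52° → +144.02°, shortest Δλ = 34.5° (east) — does not cross 180°.
Leg 3: +144.02° → +9.66°, shortest Δλ = -134.36° (west) — does not cross 180°.
Leg 4: +9.66° → -139.70°, shortest Δλ = -149.36° (west) — does not cross 180°.
Leg 5: -139.70° → -49.30°, shortest Δλ = 90.4° (east) — does not cross 180°.
Total crossings: 0.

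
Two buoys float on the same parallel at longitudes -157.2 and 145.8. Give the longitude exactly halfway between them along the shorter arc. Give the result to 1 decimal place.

Signed shortest Δλ from -157.2° to +145.8° is -57.0°.
Midpoint longitude = -157.2° + (-57.0°)/2 = -157.2° − 28.5° = -185.7°.
Normalise into (−180°, 180°]: +174.3°.
(The naïve average (-157.2 + +145.8)/2 = -5.7° is on the wrong side of the globe.)

+174.3°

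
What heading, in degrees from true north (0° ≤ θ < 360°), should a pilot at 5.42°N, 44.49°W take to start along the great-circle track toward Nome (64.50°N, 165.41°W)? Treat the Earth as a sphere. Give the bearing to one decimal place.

Δλ = -165.41 − -44.49 = -120.92°.
θ = atan2( sin Δλ · cos φ₂ , cos φ₁ · sin φ₂ − sin φ₁ · cos φ₂ · cos Δλ )
  = atan2(-0.36933, 0.91944) = -21.885° → normalised to [0°, 360°): 338.115°.

338.1°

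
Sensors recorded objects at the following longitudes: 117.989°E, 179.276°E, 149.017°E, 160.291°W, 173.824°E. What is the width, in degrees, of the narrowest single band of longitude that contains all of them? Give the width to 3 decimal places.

81.720°

Sort the longitudes: -160.291°, +117.989°, +149.017°, +173.824°, +179.276°.
Eastward gaps between consecutive values (wrapping around): 278.280°, 31.028°, 24.807°, 5.452°, 20.433°.
Largest gap = 278.280° ⇒ minimal covering band is its complement: 360° − 278.280° = 81.720°.
Band runs from +117.989° eastward to -160.291°, crossing the antimeridian.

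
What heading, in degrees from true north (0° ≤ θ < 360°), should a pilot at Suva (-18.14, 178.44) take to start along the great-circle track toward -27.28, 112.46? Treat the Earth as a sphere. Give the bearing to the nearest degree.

248°

Δλ = 112.46 − 178.44 = -65.98°.
θ = atan2( sin Δλ · cos φ₂ , cos φ₁ · sin φ₂ − sin φ₁ · cos φ₂ · cos Δλ )
  = atan2(-0.81181, -0.32292) = -111.692° → normalised to [0°, 360°): 248.308°.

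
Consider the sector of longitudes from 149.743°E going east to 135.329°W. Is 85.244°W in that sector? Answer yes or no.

No

Band width going east from +149.743° to -135.329°: ((-135.329 − 149.743) mod 360) = 74.928°.
Offset of -85.244° east of the west edge: ((-85.244 − 149.743) mod 360) = 125.013°.
125.013° > 74.928° ⇒ outside.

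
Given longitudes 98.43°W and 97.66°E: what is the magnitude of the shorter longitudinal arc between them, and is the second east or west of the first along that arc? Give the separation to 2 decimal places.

163.91° west

Raw difference: 97.66 − -98.43 = 196.09°.
Normalise into (−180°, 180°]: 196.09° − 360° = -163.91°.
Negative ⇒ the second point lies to the west; separation 163.91°.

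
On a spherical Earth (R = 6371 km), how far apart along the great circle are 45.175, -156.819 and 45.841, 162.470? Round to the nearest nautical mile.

1695 nmi

Δλ = 162.470 − -156.819 = 319.289°; wrapped into (−180°, 180°]: -40.711°.
Δφ = 45.841 − 45.175 = 0.666°.
a = sin²(Δφ/2) + cos φ₁ · cos φ₂ · sin²(Δλ/2) = 0.059455.
c = 2·atan2(√a, √(1−a)) = 0.49263 rad → d = 6371·c ≈ 3138.57 km ≈ 1694.69 nmi.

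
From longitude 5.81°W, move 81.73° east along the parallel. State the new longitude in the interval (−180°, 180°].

Start at -5.81°; shift +81.73° → +75.92°.
+75.92° already lies in (−180°, 180°].

75.92°E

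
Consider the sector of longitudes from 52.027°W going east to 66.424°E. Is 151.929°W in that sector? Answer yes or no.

Band width going east from -52.027° to +66.424°: ((66.424 − -52.027) mod 360) = 118.451°.
Offset of -151.929° east of the west edge: ((-151.929 − -52.027) mod 360) = 260.098°.
260.098° > 118.451° ⇒ outside.

No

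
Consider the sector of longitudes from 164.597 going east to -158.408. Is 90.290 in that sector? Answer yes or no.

Band width going east from +164.597° to -158.408°: ((-158.408 − 164.597) mod 360) = 36.995°.
Offset of +90.290° east of the west edge: ((90.290 − 164.597) mod 360) = 285.693°.
285.693° > 36.995° ⇒ outside.

No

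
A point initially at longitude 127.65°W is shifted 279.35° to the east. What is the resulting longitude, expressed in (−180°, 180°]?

151.70°E

Start at -127.65°; shift +279.35° → +151.70°.
+151.70° already lies in (−180°, 180°].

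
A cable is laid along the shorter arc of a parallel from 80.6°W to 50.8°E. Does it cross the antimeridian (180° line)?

No

Signed shortest Δλ = ((50.8 − -80.6 + 180) mod 360) − 180 = 131.4°.
Going east by 131.4° from -80.6° reaches +50.8° without touching 180°.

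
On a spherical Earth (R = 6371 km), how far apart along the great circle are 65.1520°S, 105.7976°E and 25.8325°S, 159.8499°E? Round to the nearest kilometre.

5768 km

Δλ = 159.8499 − 105.7976 = 54.0523°.
Δφ = -25.8325 − -65.1520 = 39.3195°.
a = sin²(Δφ/2) + cos φ₁ · cos φ₂ · sin²(Δλ/2) = 0.191282.
c = 2·atan2(√a, √(1−a)) = 0.90532 rad → d = 6371·c ≈ 5767.77 km.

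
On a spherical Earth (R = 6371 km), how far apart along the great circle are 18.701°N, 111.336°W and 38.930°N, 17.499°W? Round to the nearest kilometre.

9034 km

Δλ = -17.499 − -111.336 = 93.837°.
Δφ = 38.930 − 18.701 = 20.229°.
a = sin²(Δφ/2) + cos φ₁ · cos φ₂ · sin²(Δλ/2) = 0.423917.
c = 2·atan2(√a, √(1−a)) = 1.41804 rad → d = 6371·c ≈ 9034.31 km.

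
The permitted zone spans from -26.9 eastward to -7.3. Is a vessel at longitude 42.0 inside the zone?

Band width going east from -26.9° to -7.3°: ((-7.3 − -26.9) mod 360) = 19.6°.
Offset of +42.0° east of the west edge: ((42.0 − -26.9) mod 360) = 68.9°.
68.9° > 19.6° ⇒ outside.

No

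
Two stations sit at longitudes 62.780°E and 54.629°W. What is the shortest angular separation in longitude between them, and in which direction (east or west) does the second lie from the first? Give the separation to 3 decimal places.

117.409° west

Raw difference: -54.629 − 62.780 = -117.409°.
Normalise into (−180°, 180°]: -117.409° stays -117.409°.
Negative ⇒ the second point lies to the west; separation 117.409°.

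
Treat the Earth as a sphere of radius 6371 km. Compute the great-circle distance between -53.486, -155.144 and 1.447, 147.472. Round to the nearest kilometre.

8064 km

Δλ = 147.472 − -155.144 = 302.616°; wrapped into (−180°, 180°]: -57.384°.
Δφ = 1.447 − -53.486 = 54.933°.
a = sin²(Δφ/2) + cos φ₁ · cos φ₂ · sin²(Δλ/2) = 0.349839.
c = 2·atan2(√a, √(1−a)) = 1.26577 rad → d = 6371·c ≈ 8064.20 km.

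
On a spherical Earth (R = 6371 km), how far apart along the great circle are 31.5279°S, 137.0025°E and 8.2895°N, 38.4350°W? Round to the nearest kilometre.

Δλ = -38.4350 − 137.0025 = -175.4375°.
Δφ = 8.2895 − -31.5279 = 39.8174°.
a = sin²(Δφ/2) + cos φ₁ · cos φ₂ · sin²(Δλ/2) = 0.958099.
c = 2·atan2(√a, √(1−a)) = 2.72928 rad → d = 6371·c ≈ 17388.27 km.

17388 km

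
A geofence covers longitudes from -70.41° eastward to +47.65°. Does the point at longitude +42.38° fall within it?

Band width going east from -70.41° to +47.65°: ((47.65 − -70.41) mod 360) = 118.06°.
Offset of +42.38° east of the west edge: ((42.38 − -70.41) mod 360) = 112.79°.
112.79° ≤ 118.06° ⇒ inside.

Yes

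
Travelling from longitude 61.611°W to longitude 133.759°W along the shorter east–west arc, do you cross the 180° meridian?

No

Signed shortest Δλ = ((-133.759 − -61.611 + 180) mod 360) − 180 = -72.148°.
Going west by 72.148° from -61.611° reaches -133.759° without touching 180°.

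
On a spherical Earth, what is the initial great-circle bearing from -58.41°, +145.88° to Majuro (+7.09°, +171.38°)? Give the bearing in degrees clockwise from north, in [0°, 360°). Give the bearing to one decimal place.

Δλ = 171.38 − 145.88 = 25.50°.
θ = atan2( sin Δλ · cos φ₂ , cos φ₁ · sin φ₂ − sin φ₁ · cos φ₂ · cos Δλ )
  = atan2(0.42722, 0.82762) = 27.303° → normalised to [0°, 360°): 27.303°.

27.3°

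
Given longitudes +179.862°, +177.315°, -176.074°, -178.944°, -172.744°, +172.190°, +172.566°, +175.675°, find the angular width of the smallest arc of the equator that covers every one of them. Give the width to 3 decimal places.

15.066°

Sort the longitudes: -178.944°, -176.074°, -172.744°, +172.190°, +172.566°, +175.675°, +177.315°, +179.862°.
Eastward gaps between consecutive values (wrapping around): 2.870°, 3.330°, 344.934°, 0.376°, 3.109°, 1.640°, 2.547°, 1.194°.
Largest gap = 344.934° ⇒ minimal covering band is its complement: 360° − 344.934° = 15.066°.
Band runs from +172.190° eastward to -172.744°, crossing the antimeridian.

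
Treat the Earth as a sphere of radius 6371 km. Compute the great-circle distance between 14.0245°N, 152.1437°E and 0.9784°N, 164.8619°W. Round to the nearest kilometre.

Δλ = -164.8619 − 152.1437 = -317.0056°; wrapped into (−180°, 180°]: 42.9944°.
Δφ = 0.9784 − 14.0245 = -13.0461°.
a = sin²(Δφ/2) + cos φ₁ · cos φ₂ · sin²(Δλ/2) = 0.143174.
c = 2·atan2(√a, √(1−a)) = 0.77610 rad → d = 6371·c ≈ 4944.52 km.

4945 km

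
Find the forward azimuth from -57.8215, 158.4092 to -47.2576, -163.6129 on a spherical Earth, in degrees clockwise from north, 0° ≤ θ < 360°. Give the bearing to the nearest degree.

82°

Δλ = -163.6129 − 158.4092 = -322.0221°; wrapped into (−180°, 180°]: 37.9779°.
θ = atan2( sin Δλ · cos φ₂ , cos φ₁ · sin φ₂ − sin φ₁ · cos φ₂ · cos Δλ )
  = atan2(0.41765, 0.06169) = 81.597° → normalised to [0°, 360°): 81.597°.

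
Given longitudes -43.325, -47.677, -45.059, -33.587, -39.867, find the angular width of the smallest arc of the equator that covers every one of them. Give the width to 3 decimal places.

Sort the longitudes: -47.677°, -45.059°, -43.325°, -39.867°, -33.587°.
Eastward gaps between consecutive values (wrapping around): 2.618°, 1.734°, 3.458°, 6.280°, 345.910°.
Largest gap = 345.910° ⇒ minimal covering band is its complement: 360° − 345.910° = 14.090°.
Band runs from -47.677° eastward to -33.587°.

14.090°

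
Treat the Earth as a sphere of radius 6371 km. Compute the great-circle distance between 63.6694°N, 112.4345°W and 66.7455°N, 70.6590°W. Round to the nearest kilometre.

Δλ = -70.6590 − -112.4345 = 41.7755°.
Δφ = 66.7455 − 63.6694 = 3.0761°.
a = sin²(Δφ/2) + cos φ₁ · cos φ₂ · sin²(Δλ/2) = 0.022982.
c = 2·atan2(√a, √(1−a)) = 0.30437 rad → d = 6371·c ≈ 1939.13 km.

1939 km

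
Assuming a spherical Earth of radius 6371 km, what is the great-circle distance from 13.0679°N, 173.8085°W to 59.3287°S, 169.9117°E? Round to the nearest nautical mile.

Δλ = 169.9117 − -173.8085 = 343.7202°; wrapped into (−180°, 180°]: -16.2798°.
Δφ = -59.3287 − 13.0679 = -72.3966°.
a = sin²(Δφ/2) + cos φ₁ · cos φ₂ · sin²(Δλ/2) = 0.358749.
c = 2·atan2(√a, √(1−a)) = 1.28439 rad → d = 6371·c ≈ 8182.88 km ≈ 4418.40 nmi.

4418 nmi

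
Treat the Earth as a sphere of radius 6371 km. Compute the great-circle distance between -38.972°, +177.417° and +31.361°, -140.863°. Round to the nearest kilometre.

Δλ = -140.863 − 177.417 = -318.280°; wrapped into (−180°, 180°]: 41.720°.
Δφ = 31.361 − -38.972 = 70.333°.
a = sin²(Δφ/2) + cos φ₁ · cos φ₂ · sin²(Δλ/2) = 0.415900.
c = 2·atan2(√a, √(1−a)) = 1.40179 rad → d = 6371·c ≈ 8930.83 km.

8931 km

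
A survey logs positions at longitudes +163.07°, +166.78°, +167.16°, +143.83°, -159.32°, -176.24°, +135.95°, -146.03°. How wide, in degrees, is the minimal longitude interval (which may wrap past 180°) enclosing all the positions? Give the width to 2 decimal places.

78.02°

Sort the longitudes: -176.24°, -159.32°, -146.03°, +135.95°, +143.83°, +163.07°, +166.78°, +167.16°.
Eastward gaps between consecutive values (wrapping around): 16.92°, 13.29°, 281.98°, 7.88°, 19.24°, 3.71°, 0.38°, 16.60°.
Largest gap = 281.98° ⇒ minimal covering band is its complement: 360° − 281.98° = 78.02°.
Band runs from +135.95° eastward to -146.03°, crossing the antimeridian.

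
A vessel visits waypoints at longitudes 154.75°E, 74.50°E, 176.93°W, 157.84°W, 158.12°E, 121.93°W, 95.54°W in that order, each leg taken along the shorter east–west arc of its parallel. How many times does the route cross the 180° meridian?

3

Leg 1: +154.75° → +74.50°, shortest Δλ = -80.25° (west) — does not cross 180°.
Leg 2: +74.50° → -176.93°, shortest Δλ = 108.57° (east) — crosses 180°.
Leg 3: -176.93° → -157.84°, shortest Δλ = 19.09° (east) — does not cross 180°.
Leg 4: -157.84° → +158.12°, shortest Δλ = -44.04° (west) — crosses 180°.
Leg 5: +158.12° → -121.93°, shortest Δλ = 79.95° (east) — crosses 180°.
Leg 6: -121.93° → -95.54°, shortest Δλ = 26.39° (east) — does not cross 180°.
Total crossings: 3.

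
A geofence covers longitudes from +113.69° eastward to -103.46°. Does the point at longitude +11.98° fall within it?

No

Band width going east from +113.69° to -103.46°: ((-103.46 − 113.69) mod 360) = 142.85°.
Offset of +11.98° east of the west edge: ((11.98 − 113.69) mod 360) = 258.29°.
258.29° > 142.85° ⇒ outside.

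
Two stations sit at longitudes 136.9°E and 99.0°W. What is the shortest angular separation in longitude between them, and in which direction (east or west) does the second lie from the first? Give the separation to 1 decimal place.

Raw difference: -99.0 − 136.9 = -235.9°.
Normalise into (−180°, 180°]: -235.9° + 360° = 124.1°.
Positive ⇒ the second point lies to the east; separation 124.1°.

124.1° east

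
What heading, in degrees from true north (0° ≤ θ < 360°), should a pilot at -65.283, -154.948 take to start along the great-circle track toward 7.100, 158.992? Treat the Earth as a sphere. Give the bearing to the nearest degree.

313°

Δλ = 158.992 − -154.948 = 313.940°; wrapped into (−180°, 180°]: -46.060°.
θ = atan2( sin Δλ · cos φ₂ , cos φ₁ · sin φ₂ − sin φ₁ · cos φ₂ · cos Δλ )
  = atan2(-0.71455, 0.67718) = -46.538° → normalised to [0°, 360°): 313.462°.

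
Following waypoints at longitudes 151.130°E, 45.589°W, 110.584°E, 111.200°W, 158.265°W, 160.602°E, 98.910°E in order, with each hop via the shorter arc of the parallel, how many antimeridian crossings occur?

3

Leg 1: +151.130° → -45.589°, shortest Δλ = 163.281° (east) — crosses 180°.
Leg 2: -45.589° → +110.584°, shortest Δλ = 156.173° (east) — does not cross 180°.
Leg 3: +110.584° → -111.200°, shortest Δλ = 138.216° (east) — crosses 180°.
Leg 4: -111.200° → -158.265°, shortest Δλ = -47.065° (west) — does not cross 180°.
Leg 5: -158.265° → +160.602°, shortest Δλ = -41.133° (west) — crosses 180°.
Leg 6: +160.602° → +98.910°, shortest Δλ = -61.692° (west) — does not cross 180°.
Total crossings: 3.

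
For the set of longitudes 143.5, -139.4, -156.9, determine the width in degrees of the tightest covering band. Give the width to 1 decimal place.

Sort the longitudes: -156.9°, -139.4°, +143.5°.
Eastward gaps between consecutive values (wrapping around): 17.5°, 282.9°, 59.6°.
Largest gap = 282.9° ⇒ minimal covering band is its complement: 360° − 282.9° = 77.1°.
Band runs from +143.5° eastward to -139.4°, crossing the antimeridian.

77.1°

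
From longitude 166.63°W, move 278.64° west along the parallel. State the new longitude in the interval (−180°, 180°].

Start at -166.63°; shift −278.64° → -445.27°.
-445.27° lies outside (−180°, 180°]; add 360° → -85.27°.

85.27°W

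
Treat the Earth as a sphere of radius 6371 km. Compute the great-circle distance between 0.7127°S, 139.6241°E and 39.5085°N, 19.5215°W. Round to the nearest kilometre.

Δλ = -19.5215 − 139.6241 = -159.1456°.
Δφ = 39.5085 − -0.7127 = 40.2212°.
a = sin²(Δφ/2) + cos φ₁ · cos φ₂ · sin²(Δλ/2) = 0.864422.
c = 2·atan2(√a, √(1−a)) = 2.38743 rad → d = 6371·c ≈ 15210.30 km.

15210 km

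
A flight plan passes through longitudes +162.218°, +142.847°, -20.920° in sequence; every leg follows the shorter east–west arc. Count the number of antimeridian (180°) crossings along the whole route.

Leg 1: +162.218° → +142.847°, shortest Δλ = -19.371° (west) — does not cross 180°.
Leg 2: +142.847° → -20.920°, shortest Δλ = -163.767° (west) — does not cross 180°.
Total crossings: 0.

0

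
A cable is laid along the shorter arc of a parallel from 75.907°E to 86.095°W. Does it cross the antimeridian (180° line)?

Signed shortest Δλ = ((-86.095 − 75.907 + 180) mod 360) − 180 = -162.002°.
Going west by 162.002° from +75.907° reaches -86.095° without touching 180°.

No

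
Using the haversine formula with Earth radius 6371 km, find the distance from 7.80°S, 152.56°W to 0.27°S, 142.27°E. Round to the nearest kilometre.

7269 km

Δλ = 142.27 − -152.56 = 294.83°; wrapped into (−180°, 180°]: -65.17°.
Δφ = -0.27 − -7.80 = 7.53°.
a = sin²(Δφ/2) + cos φ₁ · cos φ₂ · sin²(Δλ/2) = 0.291661.
c = 2·atan2(√a, √(1−a)) = 1.14101 rad → d = 6371·c ≈ 7269.37 km.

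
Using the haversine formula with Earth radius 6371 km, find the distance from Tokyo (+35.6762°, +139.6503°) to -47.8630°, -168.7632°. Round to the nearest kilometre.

Δλ = -168.7632 − 139.6503 = -308.4135°; wrapped into (−180°, 180°]: 51.5865°.
Δφ = -47.8630 − 35.6762 = -83.5392°.
a = sin²(Δφ/2) + cos φ₁ · cos φ₂ · sin²(Δλ/2) = 0.546924.
c = 2·atan2(√a, √(1−a)) = 1.66478 rad → d = 6371·c ≈ 10606.33 km.

10606 km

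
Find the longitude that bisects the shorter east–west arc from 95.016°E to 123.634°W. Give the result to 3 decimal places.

165.691°E

Signed shortest Δλ from +95.016° to -123.634° is +141.350°.
Midpoint longitude = +95.016° + (+141.350°)/2 = +95.016° + 70.675° = +165.691°.
(The naïve average (+95.016 + -123.634)/2 = -14.309° is on the wrong side of the globe.)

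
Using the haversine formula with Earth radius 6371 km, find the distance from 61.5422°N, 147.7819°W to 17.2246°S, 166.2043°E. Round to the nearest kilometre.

Δλ = 166.2043 − -147.7819 = 313.9862°; wrapped into (−180°, 180°]: -46.0138°.
Δφ = -17.2246 − 61.5422 = -78.7668°.
a = sin²(Δφ/2) + cos φ₁ · cos φ₂ · sin²(Δλ/2) = 0.472125.
c = 2·atan2(√a, √(1−a)) = 1.51502 rad → d = 6371·c ≈ 9652.17 km.

9652 km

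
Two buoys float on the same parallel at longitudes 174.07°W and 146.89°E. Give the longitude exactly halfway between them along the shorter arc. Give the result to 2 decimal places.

Signed shortest Δλ from -174.07° to +146.89° is -39.04°.
Midpoint longitude = -174.07° + (-39.04°)/2 = -174.07° − 19.52° = -193.59°.
Normalise into (−180°, 180°]: +166.41°.
(The naïve average (-174.07 + +146.89)/2 = -13.59° is on the wrong side of the globe.)

166.41°E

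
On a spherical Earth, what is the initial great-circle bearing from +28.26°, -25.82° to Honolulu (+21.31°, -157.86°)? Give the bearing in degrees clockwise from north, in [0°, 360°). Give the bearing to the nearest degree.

Δλ = -157.86 − -25.82 = -132.04°.
θ = atan2( sin Δλ · cos φ₂ , cos φ₁ · sin φ₂ − sin φ₁ · cos φ₂ · cos Δλ )
  = atan2(-0.69190, 0.61548) = -48.345° → normalised to [0°, 360°): 311.655°.

312°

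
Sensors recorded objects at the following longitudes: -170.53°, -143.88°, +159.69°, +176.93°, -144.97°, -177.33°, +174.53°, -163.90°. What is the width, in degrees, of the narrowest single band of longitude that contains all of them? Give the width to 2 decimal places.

Sort the longitudes: -177.33°, -170.53°, -163.90°, -144.97°, -143.88°, +159.69°, +174.53°, +176.93°.
Eastward gaps between consecutive values (wrapping around): 6.80°, 6.63°, 18.93°, 1.09°, 303.57°, 14.84°, 2.40°, 5.74°.
Largest gap = 303.57° ⇒ minimal covering band is its complement: 360° − 303.57° = 56.43°.
Band runs from +159.69° eastward to -143.88°, crossing the antimeridian.

56.43°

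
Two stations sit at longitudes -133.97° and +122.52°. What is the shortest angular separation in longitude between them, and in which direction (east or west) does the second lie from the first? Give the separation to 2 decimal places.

Raw difference: 122.52 − -133.97 = 256.49°.
Normalise into (−180°, 180°]: 256.49° − 360° = -103.51°.
Negative ⇒ the second point lies to the west; separation 103.51°.

103.51° west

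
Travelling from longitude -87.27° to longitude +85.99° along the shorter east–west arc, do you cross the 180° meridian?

No

Signed shortest Δλ = ((85.99 − -87.27 + 180) mod 360) − 180 = 173.26°.
Going east by 173.26° from -87.27° reaches +85.99° without touching 180°.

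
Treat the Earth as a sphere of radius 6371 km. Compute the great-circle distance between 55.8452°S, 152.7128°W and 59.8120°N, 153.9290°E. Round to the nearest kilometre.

13693 km

Δλ = 153.9290 − -152.7128 = 306.6418°; wrapped into (−180°, 180°]: -53.3582°.
Δφ = 59.8120 − -55.8452 = 115.6572°.
a = sin²(Δφ/2) + cos φ₁ · cos φ₂ · sin²(Δλ/2) = 0.773405.
c = 2·atan2(√a, √(1−a)) = 2.14935 rad → d = 6371·c ≈ 13693.48 km.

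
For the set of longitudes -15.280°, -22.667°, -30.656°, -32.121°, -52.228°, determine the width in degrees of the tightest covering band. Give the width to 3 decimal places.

Sort the longitudes: -52.228°, -32.121°, -30.656°, -22.667°, -15.280°.
Eastward gaps between consecutive values (wrapping around): 20.107°, 1.465°, 7.989°, 7.387°, 323.052°.
Largest gap = 323.052° ⇒ minimal covering band is its complement: 360° − 323.052° = 36.948°.
Band runs from -52.228° eastward to -15.280°.

36.948°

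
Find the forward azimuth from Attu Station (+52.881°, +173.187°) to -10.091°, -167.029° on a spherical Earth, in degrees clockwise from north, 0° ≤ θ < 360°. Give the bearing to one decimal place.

158.5°

Δλ = -167.029 − 173.187 = -340.216°; wrapped into (−180°, 180°]: 19.784°.
θ = atan2( sin Δλ · cos φ₂ , cos φ₁ · sin φ₂ − sin φ₁ · cos φ₂ · cos Δλ )
  = atan2(0.33324, -0.84445) = 158.465° → normalised to [0°, 360°): 158.465°.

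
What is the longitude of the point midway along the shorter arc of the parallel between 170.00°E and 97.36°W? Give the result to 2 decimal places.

143.68°W

Signed shortest Δλ from +170.00° to -97.36° is +92.64°.
Midpoint longitude = +170.00° + (+92.64°)/2 = +170.00° + 46.32° = +216.32°.
Normalise into (−180°, 180°]: -143.68°.
(The naïve average (+170.00 + -97.36)/2 = 36.32° is on the wrong side of the globe.)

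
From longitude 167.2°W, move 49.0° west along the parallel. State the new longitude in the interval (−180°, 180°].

Start at -167.2°; shift −49.0° → -216.2°.
-216.2° lies outside (−180°, 180°]; add 360° → +143.8°.

143.8°E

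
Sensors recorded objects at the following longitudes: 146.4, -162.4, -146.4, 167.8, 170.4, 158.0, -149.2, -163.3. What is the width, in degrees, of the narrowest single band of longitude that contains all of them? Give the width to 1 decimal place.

Sort the longitudes: -163.3°, -162.4°, -149.2°, -146.4°, +146.4°, +158.0°, +167.8°, +170.4°.
Eastward gaps between consecutive values (wrapping around): 0.9°, 13.2°, 2.8°, 292.8°, 11.6°, 9.8°, 2.6°, 26.3°.
Largest gap = 292.8° ⇒ minimal covering band is its complement: 360° − 292.8° = 67.2°.
Band runs from +146.4° eastward to -146.4°, crossing the antimeridian.

67.2°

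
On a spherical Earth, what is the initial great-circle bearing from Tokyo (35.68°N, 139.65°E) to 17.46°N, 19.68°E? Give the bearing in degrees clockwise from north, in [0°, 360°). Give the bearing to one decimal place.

302.3°

Δλ = 19.68 − 139.65 = -119.97°.
θ = atan2( sin Δλ · cos φ₂ , cos φ₁ · sin φ₂ − sin φ₁ · cos φ₂ · cos Δλ )
  = atan2(-0.82637, 0.52166) = -57.737° → normalised to [0°, 360°): 302.263°.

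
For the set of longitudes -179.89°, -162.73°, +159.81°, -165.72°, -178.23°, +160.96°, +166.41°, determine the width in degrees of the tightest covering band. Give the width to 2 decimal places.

37.46°

Sort the longitudes: -179.89°, -178.23°, -165.72°, -162.73°, +159.81°, +160.96°, +166.41°.
Eastward gaps between consecutive values (wrapping around): 1.66°, 12.51°, 2.99°, 322.54°, 1.15°, 5.45°, 13.70°.
Largest gap = 322.54° ⇒ minimal covering band is its complement: 360° − 322.54° = 37.46°.
Band runs from +159.81° eastward to -162.73°, crossing the antimeridian.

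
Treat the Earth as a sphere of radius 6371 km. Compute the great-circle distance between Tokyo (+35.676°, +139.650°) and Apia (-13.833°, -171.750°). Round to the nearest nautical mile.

Δλ = -171.750 − 139.650 = -311.400°; wrapped into (−180°, 180°]: 48.600°.
Δφ = -13.833 − 35.676 = -49.509°.
a = sin²(Δφ/2) + cos φ₁ · cos φ₂ · sin²(Δλ/2) = 0.308909.
c = 2·atan2(√a, √(1−a)) = 1.17864 rad → d = 6371·c ≈ 7509.11 km ≈ 4054.60 nmi.

4055 nmi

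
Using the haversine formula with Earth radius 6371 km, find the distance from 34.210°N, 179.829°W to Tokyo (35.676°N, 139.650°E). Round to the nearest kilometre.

3671 km

Δλ = 139.650 − -179.829 = 319.479°; wrapped into (−180°, 180°]: -40.521°.
Δφ = 35.676 − 34.210 = 1.466°.
a = sin²(Δφ/2) + cos φ₁ · cos φ₂ · sin²(Δλ/2) = 0.080721.
c = 2·atan2(√a, √(1−a)) = 0.57617 rad → d = 6371·c ≈ 3670.75 km.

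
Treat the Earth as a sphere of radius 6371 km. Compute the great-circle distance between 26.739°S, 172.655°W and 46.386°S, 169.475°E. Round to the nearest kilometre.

Δλ = 169.475 − -172.655 = 342.130°; wrapped into (−180°, 180°]: -17.870°.
Δφ = -46.386 − -26.739 = -19.647°.
a = sin²(Δφ/2) + cos φ₁ · cos φ₂ · sin²(Δλ/2) = 0.043969.
c = 2·atan2(√a, √(1−a)) = 0.42251 rad → d = 6371·c ≈ 2691.83 km.

2692 km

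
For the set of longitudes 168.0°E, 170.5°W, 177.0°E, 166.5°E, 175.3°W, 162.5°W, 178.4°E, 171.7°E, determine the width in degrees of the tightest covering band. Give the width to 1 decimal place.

31.0°

Sort the longitudes: -175.3°, -170.5°, -162.5°, +166.5°, +168.0°, +171.7°, +177.0°, +178.4°.
Eastward gaps between consecutive values (wrapping around): 4.8°, 8.0°, 329.0°, 1.5°, 3.7°, 5.3°, 1.4°, 6.3°.
Largest gap = 329.0° ⇒ minimal covering band is its complement: 360° − 329.0° = 31.0°.
Band runs from +166.5° eastward to -162.5°, crossing the antimeridian.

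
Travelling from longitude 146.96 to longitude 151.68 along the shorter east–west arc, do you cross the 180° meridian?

No

Signed shortest Δλ = ((151.68 − 146.96 + 180) mod 360) − 180 = 4.72°.
Going east by 4.72° from +146.96° reaches +151.68° without touching 180°.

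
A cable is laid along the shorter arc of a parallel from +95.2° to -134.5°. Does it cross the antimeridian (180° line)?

Yes

Naïve |-134.5 − 95.2| = 229.7° > 180°, so the shorter arc goes the other way round — across 180°.
Signed shortest Δλ = ((-134.5 − 95.2 + 180) mod 360) − 180 = 130.3°.
Going east by 130.3° from +95.2° passes through 180° before reaching -134.5°.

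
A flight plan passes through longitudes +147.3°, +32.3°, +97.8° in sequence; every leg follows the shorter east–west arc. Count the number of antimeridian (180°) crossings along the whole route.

0

Leg 1: +147.3° → +32.3°, shortest Δλ = -115.0° (west) — does not cross 180°.
Leg 2: +32.3° → +97.8°, shortest Δλ = 65.5° (east) — does not cross 180°.
Total crossings: 0.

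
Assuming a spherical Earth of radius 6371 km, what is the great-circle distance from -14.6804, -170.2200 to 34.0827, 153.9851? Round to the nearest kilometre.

Δλ = 153.9851 − -170.2200 = 324.2051°; wrapped into (−180°, 180°]: -35.7949°.
Δφ = 34.0827 − -14.6804 = 48.7631°.
a = sin²(Δφ/2) + cos φ₁ · cos φ₂ · sin²(Δλ/2) = 0.246079.
c = 2·atan2(√a, √(1−a)) = 1.03812 rad → d = 6371·c ≈ 6613.86 km.

6614 km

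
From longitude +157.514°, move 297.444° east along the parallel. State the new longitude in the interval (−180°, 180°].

Start at +157.514°; shift +297.444° → +454.958°.
+454.958° lies outside (−180°, 180°]; subtract 360° → +94.958°.

+94.958°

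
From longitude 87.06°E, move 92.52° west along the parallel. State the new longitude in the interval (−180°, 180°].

Start at +87.06°; shift −92.52° → -5.46°.
-5.46° already lies in (−180°, 180°].

5.46°W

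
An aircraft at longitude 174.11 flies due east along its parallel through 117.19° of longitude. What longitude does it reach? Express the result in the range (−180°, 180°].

Start at +174.11°; shift +117.19° → +291.30°.
+291.30° lies outside (−180°, 180°]; subtract 360° → -68.70°.

-68.70°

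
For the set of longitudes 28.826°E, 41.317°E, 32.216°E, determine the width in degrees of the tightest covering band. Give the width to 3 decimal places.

12.491°

Sort the longitudes: +28.826°, +32.216°, +41.317°.
Eastward gaps between consecutive values (wrapping around): 3.390°, 9.101°, 347.509°.
Largest gap = 347.509° ⇒ minimal covering band is its complement: 360° − 347.509° = 12.491°.
Band runs from +28.826° eastward to +41.317°.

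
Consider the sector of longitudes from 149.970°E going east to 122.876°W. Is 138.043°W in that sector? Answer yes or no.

Yes

Band width going east from +149.970° to -122.876°: ((-122.876 − 149.970) mod 360) = 87.154°.
Offset of -138.043° east of the west edge: ((-138.043 − 149.970) mod 360) = 71.987°.
71.987° ≤ 87.154° ⇒ inside.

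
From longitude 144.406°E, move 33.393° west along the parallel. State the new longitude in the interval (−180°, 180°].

111.013°E

Start at +144.406°; shift −33.393° → +111.013°.
+111.013° already lies in (−180°, 180°].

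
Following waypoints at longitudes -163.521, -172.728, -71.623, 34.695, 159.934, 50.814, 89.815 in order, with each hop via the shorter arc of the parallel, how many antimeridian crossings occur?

0

Leg 1: -163.521° → -172.728°, shortest Δλ = -9.207° (west) — does not cross 180°.
Leg 2: -172.728° → -71.623°, shortest Δλ = 101.105° (east) — does not cross 180°.
Leg 3: -71.623° → +34.695°, shortest Δλ = 106.318° (east) — does not cross 180°.
Leg 4: +34.695° → +159.934°, shortest Δλ = 125.239° (east) — does not cross 180°.
Leg 5: +159.934° → +50.814°, shortest Δλ = -109.12° (west) — does not cross 180°.
Leg 6: +50.814° → +89.815°, shortest Δλ = 39.001° (east) — does not cross 180°.
Total crossings: 0.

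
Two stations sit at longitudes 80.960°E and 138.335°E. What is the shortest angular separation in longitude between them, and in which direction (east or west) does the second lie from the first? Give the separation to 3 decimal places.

Raw difference: 138.335 − 80.960 = 57.375°.
Normalise into (−180°, 180°]: 57.375° stays 57.375°.
Positive ⇒ the second point lies to the east; separation 57.375°.

57.375° east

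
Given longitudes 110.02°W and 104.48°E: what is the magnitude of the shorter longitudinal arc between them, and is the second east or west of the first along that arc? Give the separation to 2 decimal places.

145.50° west

Raw difference: 104.48 − -110.02 = 214.5°.
Normalise into (−180°, 180°]: 214.5° − 360° = -145.5°.
Negative ⇒ the second point lies to the west; separation 145.50°.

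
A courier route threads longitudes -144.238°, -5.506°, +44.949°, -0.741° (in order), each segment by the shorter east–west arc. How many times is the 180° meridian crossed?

Leg 1: -144.238° → -5.506°, shortest Δλ = 138.732° (east) — does not cross 180°.
Leg 2: -5.506° → +44.949°, shortest Δλ = 50.455° (east) — does not cross 180°.
Leg 3: +44.949° → -0.741°, shortest Δλ = -45.69° (west) — does not cross 180°.
Total crossings: 0.

0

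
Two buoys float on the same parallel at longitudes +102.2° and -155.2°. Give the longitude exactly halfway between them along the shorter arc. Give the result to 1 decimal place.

Signed shortest Δλ from +102.2° to -155.2° is +102.6°.
Midpoint longitude = +102.2° + (+102.6°)/2 = +102.2° + 51.3° = +153.5°.
(The naïve average (+102.2 + -155.2)/2 = -26.5° is on the wrong side of the globe.)

+153.5°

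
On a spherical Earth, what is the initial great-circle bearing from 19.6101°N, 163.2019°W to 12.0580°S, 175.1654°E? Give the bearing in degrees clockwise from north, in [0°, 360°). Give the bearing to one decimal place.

Δλ = 175.1654 − -163.2019 = 338.3673°; wrapped into (−180°, 180°]: -21.6327°.
θ = atan2( sin Δλ · cos φ₂ , cos φ₁ · sin φ₂ − sin φ₁ · cos φ₂ · cos Δλ )
  = atan2(-0.36052, -0.50188) = -144.309° → normalised to [0°, 360°): 215.691°.

215.7°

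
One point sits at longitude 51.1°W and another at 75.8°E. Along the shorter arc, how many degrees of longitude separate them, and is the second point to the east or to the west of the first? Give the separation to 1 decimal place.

126.9° east

Raw difference: 75.8 − -51.1 = 126.9°.
Normalise into (−180°, 180°]: 126.9° stays 126.9°.
Positive ⇒ the second point lies to the east; separation 126.9°.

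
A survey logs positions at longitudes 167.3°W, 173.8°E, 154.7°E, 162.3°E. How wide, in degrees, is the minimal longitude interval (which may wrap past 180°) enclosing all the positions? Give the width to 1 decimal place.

38.0°

Sort the longitudes: -167.3°, +154.7°, +162.3°, +173.8°.
Eastward gaps between consecutive values (wrapping around): 322.0°, 7.6°, 11.5°, 18.9°.
Largest gap = 322.0° ⇒ minimal covering band is its complement: 360° − 322.0° = 38.0°.
Band runs from +154.7° eastward to -167.3°, crossing the antimeridian.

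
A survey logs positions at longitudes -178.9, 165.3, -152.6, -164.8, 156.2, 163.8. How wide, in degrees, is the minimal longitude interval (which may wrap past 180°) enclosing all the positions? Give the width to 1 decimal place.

Sort the longitudes: -178.9°, -164.8°, -152.6°, +156.2°, +163.8°, +165.3°.
Eastward gaps between consecutive values (wrapping around): 14.1°, 12.2°, 308.8°, 7.6°, 1.5°, 15.8°.
Largest gap = 308.8° ⇒ minimal covering band is its complement: 360° − 308.8° = 51.2°.
Band runs from +156.2° eastward to -152.6°, crossing the antimeridian.

51.2°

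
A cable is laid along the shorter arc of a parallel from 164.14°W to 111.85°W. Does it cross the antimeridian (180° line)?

No

Signed shortest Δλ = ((-111.85 − -164.14 + 180) mod 360) − 180 = 52.29°.
Going east by 52.29° from -164.14° reaches -111.85° without touching 180°.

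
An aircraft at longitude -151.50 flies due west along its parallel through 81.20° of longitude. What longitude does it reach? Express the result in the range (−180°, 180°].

+127.30°

Start at -151.50°; shift −81.20° → -232.70°.
-232.70° lies outside (−180°, 180°]; add 360° → +127.30°.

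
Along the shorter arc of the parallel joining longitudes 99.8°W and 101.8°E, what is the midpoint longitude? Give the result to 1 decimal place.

Signed shortest Δλ from -99.8° to +101.8° is -158.4°.
Midpoint longitude = -99.8° + (-158.4°)/2 = -99.8° − 79.2° = -179.0°.
(The naïve average (-99.8 + +101.8)/2 = 1.0° is on the wrong side of the globe.)

179.0°W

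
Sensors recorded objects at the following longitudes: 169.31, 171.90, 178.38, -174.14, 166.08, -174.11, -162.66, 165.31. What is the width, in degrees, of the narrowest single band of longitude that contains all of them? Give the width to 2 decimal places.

32.03°

Sort the longitudes: -174.14°, -174.11°, -162.66°, +165.31°, +166.08°, +169.31°, +171.90°, +178.38°.
Eastward gaps between consecutive values (wrapping around): 0.03°, 11.45°, 327.97°, 0.77°, 3.23°, 2.59°, 6.48°, 7.48°.
Largest gap = 327.97° ⇒ minimal covering band is its complement: 360° − 327.97° = 32.03°.
Band runs from +165.31° eastward to -162.66°, crossing the antimeridian.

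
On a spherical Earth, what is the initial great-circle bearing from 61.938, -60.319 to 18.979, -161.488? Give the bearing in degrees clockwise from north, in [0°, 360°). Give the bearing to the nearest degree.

289°

Δλ = -161.488 − -60.319 = -101.169°.
θ = atan2( sin Δλ · cos φ₂ , cos φ₁ · sin φ₂ − sin φ₁ · cos φ₂ · cos Δλ )
  = atan2(-0.92773, 0.31463) = -71.266° → normalised to [0°, 360°): 288.734°.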